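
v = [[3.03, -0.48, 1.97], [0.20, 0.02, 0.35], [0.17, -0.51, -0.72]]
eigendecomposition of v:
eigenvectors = [[-1.0, -0.48, -0.43], [-0.07, -0.29, -0.75], [-0.04, 0.83, 0.50]]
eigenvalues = [3.07, -0.64, -0.1]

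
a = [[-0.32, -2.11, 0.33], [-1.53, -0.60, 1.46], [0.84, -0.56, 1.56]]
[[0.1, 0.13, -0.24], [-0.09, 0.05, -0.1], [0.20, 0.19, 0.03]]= a @ [[0.12, 0.06, 0.05], [-0.06, -0.06, 0.11], [0.04, 0.07, 0.03]]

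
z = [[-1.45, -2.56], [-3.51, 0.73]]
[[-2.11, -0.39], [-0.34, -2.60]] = z@[[0.24, 0.69], [0.69, -0.24]]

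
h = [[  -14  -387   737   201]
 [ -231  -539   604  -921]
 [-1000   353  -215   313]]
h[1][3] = -921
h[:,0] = [-14, -231, -1000]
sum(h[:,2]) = 1126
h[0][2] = 737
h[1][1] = -539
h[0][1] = -387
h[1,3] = -921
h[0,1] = -387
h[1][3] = -921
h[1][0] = -231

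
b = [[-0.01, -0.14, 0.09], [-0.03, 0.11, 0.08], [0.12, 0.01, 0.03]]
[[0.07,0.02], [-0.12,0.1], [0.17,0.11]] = b @ [[1.50, 0.69], [-0.64, 0.4], [-0.02, 0.90]]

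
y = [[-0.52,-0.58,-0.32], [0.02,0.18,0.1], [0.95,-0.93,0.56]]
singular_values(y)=[1.45, 0.85, 0.07]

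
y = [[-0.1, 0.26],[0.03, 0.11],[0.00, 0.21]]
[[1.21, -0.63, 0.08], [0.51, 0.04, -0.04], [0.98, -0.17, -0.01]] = y@[[0.04, 4.25, -0.99], [4.67, -0.8, -0.06]]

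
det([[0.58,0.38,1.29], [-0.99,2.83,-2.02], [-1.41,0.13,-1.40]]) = 3.391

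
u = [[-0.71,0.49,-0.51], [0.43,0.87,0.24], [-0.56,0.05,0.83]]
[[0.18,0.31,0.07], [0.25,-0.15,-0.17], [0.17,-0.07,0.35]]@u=[[-0.03, 0.36, 0.04], [-0.15, -0.02, -0.3], [-0.35, 0.04, 0.19]]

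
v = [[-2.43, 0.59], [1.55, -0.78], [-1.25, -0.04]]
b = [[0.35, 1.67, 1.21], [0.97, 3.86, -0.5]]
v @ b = [[-0.28, -1.78, -3.24], [-0.21, -0.42, 2.27], [-0.48, -2.24, -1.49]]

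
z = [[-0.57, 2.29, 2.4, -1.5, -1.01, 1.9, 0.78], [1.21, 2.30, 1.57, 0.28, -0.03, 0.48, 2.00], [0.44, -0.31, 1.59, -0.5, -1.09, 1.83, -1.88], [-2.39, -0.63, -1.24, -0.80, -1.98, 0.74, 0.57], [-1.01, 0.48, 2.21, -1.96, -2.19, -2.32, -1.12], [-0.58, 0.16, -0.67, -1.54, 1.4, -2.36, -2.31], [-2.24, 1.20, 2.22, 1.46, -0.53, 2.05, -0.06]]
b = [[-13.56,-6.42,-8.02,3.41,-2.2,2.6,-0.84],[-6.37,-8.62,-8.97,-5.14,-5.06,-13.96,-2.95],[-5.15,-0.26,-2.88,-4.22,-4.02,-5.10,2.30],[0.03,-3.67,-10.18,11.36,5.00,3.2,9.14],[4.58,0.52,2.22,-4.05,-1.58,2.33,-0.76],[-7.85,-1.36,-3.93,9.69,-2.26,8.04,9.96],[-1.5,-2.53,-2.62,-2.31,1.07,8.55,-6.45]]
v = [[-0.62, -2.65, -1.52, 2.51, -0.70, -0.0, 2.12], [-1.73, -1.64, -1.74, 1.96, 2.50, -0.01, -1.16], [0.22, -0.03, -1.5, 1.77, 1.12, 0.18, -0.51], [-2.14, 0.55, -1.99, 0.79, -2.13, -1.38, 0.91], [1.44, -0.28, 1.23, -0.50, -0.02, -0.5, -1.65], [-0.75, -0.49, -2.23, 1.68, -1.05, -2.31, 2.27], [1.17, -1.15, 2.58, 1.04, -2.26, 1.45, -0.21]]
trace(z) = -2.09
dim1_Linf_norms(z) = [2.4, 2.3, 1.88, 2.39, 2.32, 2.36, 2.24]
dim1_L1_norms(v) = [10.12, 10.74, 5.33, 9.89, 5.62, 10.78, 9.86]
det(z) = -976.57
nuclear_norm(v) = 22.87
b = v @ z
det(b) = 518282.40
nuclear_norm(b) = 86.77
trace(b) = -13.69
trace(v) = -5.51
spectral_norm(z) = 6.62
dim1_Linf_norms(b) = [13.56, 13.96, 5.15, 11.36, 4.58, 9.96, 8.55]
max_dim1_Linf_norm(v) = 2.65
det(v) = -536.78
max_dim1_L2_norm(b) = 21.24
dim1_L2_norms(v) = [4.58, 4.49, 2.64, 4.09, 2.62, 4.49, 4.21]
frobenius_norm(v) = 10.47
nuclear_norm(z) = 24.49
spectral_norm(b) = 27.78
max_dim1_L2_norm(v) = 4.58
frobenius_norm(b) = 41.94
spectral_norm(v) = 7.39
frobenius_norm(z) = 10.58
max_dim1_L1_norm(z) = 11.29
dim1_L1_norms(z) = [10.45, 7.87, 7.64, 8.35, 11.29, 9.02, 9.76]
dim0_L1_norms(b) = [39.04, 23.38, 38.82, 40.18, 21.19, 43.78, 32.4]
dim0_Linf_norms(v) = [2.14, 2.65, 2.58, 2.51, 2.5, 2.31, 2.27]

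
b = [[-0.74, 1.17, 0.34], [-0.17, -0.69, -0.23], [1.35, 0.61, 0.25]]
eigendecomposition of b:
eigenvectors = [[-0.73+0.00j, (0.04-0.05j), (0.04+0.05j)], [(0.07+0j), (0.31-0.03j), (0.31+0.03j)], [0.68+0.00j, (-0.95+0j), -0.95-0.00j]]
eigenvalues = [(-1.16+0j), (-0.01+0.08j), (-0.01-0.08j)]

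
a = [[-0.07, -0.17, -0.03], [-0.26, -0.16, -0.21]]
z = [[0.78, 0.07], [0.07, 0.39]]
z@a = [[-0.07, -0.14, -0.04], [-0.11, -0.07, -0.08]]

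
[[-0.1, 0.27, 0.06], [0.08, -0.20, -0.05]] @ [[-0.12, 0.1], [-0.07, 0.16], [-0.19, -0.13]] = [[-0.02, 0.03], [0.01, -0.02]]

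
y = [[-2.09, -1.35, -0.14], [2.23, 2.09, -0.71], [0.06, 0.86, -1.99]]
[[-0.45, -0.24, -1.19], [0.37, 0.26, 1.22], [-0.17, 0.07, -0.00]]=y @ [[0.29,  0.18,  0.65], [-0.12,  -0.09,  -0.12], [0.04,  -0.07,  -0.03]]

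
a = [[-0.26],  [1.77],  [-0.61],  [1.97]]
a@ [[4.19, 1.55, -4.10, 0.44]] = [[-1.09, -0.4, 1.07, -0.11], [7.42, 2.74, -7.26, 0.78], [-2.56, -0.95, 2.5, -0.27], [8.25, 3.05, -8.08, 0.87]]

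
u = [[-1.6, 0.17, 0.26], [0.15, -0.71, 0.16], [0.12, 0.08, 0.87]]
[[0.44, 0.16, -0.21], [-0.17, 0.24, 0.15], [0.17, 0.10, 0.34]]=u@[[-0.22,-0.11,0.18], [0.24,-0.33,-0.09], [0.20,0.16,0.37]]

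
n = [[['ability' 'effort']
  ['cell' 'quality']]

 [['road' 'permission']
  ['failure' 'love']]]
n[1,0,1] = 'permission'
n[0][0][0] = 'ability'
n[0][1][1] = 'quality'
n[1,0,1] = 'permission'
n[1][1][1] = 'love'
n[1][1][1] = 'love'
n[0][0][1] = 'effort'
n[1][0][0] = 'road'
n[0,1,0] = 'cell'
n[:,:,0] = [['ability', 'cell'], ['road', 'failure']]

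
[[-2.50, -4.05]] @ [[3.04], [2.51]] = [[-17.77]]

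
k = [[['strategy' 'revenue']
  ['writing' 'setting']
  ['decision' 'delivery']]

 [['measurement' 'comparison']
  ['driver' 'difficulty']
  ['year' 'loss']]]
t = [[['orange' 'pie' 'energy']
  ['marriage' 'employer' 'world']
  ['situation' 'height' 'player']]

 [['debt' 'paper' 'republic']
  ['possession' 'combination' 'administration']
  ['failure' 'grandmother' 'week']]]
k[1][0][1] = 'comparison'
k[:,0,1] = ['revenue', 'comparison']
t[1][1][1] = 'combination'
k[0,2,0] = 'decision'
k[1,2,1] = 'loss'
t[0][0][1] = 'pie'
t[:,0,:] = [['orange', 'pie', 'energy'], ['debt', 'paper', 'republic']]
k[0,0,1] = 'revenue'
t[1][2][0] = 'failure'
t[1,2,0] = 'failure'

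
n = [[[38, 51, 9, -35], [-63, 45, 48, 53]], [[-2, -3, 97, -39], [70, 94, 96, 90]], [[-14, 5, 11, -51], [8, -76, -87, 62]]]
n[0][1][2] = 48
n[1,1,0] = 70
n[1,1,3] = 90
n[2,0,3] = -51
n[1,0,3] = -39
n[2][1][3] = 62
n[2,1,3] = 62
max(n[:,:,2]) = 97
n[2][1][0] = 8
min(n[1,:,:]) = -39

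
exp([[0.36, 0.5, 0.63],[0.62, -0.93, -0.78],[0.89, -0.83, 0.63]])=[[1.95,0.20,1.01], [0.22,0.67,-0.7], [1.45,-0.73,2.69]]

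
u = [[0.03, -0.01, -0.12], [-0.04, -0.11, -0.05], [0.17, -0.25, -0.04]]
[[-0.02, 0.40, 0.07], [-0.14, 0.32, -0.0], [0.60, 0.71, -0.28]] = u @ [[3.27, 0.83, -0.82], [-0.33, -1.81, 0.69], [0.97, -3.0, -0.84]]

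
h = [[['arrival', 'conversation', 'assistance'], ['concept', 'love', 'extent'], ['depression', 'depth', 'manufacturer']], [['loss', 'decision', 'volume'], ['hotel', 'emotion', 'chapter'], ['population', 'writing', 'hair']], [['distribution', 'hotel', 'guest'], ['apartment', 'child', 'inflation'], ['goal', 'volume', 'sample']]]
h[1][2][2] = 'hair'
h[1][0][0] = 'loss'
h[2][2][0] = 'goal'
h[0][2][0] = 'depression'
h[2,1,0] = 'apartment'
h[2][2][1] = 'volume'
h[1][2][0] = 'population'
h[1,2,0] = 'population'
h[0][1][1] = 'love'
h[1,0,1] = 'decision'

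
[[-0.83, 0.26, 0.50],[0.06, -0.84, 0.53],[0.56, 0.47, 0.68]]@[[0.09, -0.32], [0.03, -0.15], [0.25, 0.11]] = [[0.06, 0.28], [0.11, 0.17], [0.23, -0.17]]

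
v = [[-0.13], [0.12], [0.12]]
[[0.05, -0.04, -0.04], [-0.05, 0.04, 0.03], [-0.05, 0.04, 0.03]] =v@[[-0.42,0.34,0.27]]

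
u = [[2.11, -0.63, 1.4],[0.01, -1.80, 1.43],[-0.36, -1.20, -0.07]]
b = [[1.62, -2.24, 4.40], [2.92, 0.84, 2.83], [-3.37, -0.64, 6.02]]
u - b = [[0.49, 1.61, -3.00], [-2.91, -2.64, -1.40], [3.01, -0.56, -6.09]]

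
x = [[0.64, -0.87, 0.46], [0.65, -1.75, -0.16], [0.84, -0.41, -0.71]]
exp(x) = [[1.86, -0.68, 0.52], [0.42, 0.05, 0.04], [0.79, -0.35, 0.66]]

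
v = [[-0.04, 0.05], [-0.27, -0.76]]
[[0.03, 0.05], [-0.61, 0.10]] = v@[[0.19, -0.96], [0.74, 0.21]]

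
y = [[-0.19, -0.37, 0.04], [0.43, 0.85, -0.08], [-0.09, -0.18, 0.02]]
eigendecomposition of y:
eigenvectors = [[-0.39, 0.89, 0.62], [0.90, -0.45, -0.24], [-0.19, -0.07, 0.75]]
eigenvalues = [0.68, -0.0, 0.0]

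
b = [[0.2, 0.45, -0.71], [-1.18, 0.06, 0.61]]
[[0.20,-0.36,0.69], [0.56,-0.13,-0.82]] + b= [[0.40,  0.09,  -0.02], [-0.62,  -0.07,  -0.21]]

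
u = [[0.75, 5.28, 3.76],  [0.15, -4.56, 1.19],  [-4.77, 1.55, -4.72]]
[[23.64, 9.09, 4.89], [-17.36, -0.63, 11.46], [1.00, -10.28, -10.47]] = u @ [[0.49, 0.88, -2.20],[3.98, 0.55, -1.56],[0.6, 1.47, 3.93]]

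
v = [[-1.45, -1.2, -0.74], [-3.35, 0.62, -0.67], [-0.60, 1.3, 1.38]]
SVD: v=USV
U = [[-0.4, -0.55, -0.74], [-0.91, 0.15, 0.38], [-0.1, 0.82, -0.56]]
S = [3.78, 2.33, 0.63]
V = [[0.98, -0.06, 0.2], [-0.08, 0.78, 0.62], [0.19, 0.62, -0.76]]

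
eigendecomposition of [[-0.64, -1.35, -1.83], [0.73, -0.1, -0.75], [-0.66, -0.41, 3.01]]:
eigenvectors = [[(0.33+0j), (0.83+0j), 0.83-0.00j], [0.26+0.00j, (-0.24-0.48j), -0.24+0.48j], [(-0.91+0j), (0.13-0.02j), 0.13+0.02j]]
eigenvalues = [(3.37+0j), (-0.55+0.83j), (-0.55-0.83j)]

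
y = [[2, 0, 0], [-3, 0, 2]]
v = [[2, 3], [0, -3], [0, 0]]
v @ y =[[-5, 0, 6], [9, 0, -6], [0, 0, 0]]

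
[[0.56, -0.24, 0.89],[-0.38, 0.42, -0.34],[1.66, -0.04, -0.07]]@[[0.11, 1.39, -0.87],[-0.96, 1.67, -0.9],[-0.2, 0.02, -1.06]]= [[0.11, 0.40, -1.21],[-0.38, 0.17, 0.31],[0.24, 2.24, -1.33]]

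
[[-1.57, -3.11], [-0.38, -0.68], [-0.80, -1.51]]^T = [[-1.57,-0.38,-0.80],[-3.11,-0.68,-1.51]]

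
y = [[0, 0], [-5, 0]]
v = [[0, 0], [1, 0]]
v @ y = [[0, 0], [0, 0]]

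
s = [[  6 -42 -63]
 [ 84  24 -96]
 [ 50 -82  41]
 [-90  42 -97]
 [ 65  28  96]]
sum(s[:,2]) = -119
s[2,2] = 41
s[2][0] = 50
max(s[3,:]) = 42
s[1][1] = 24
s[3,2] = -97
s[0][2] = -63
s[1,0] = 84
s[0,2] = -63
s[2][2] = 41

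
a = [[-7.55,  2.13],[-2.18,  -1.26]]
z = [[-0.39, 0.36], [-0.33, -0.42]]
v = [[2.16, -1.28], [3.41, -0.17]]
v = z @ a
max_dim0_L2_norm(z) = 0.55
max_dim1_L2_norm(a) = 7.84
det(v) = 4.00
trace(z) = -0.81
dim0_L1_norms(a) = [9.73, 3.39]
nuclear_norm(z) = 1.06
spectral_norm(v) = 4.13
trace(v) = 1.99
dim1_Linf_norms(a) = [7.55, 2.18]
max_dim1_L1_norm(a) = 9.68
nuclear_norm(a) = 9.81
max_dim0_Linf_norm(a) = 7.55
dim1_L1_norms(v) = [3.44, 3.58]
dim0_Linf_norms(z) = [0.39, 0.42]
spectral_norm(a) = 8.05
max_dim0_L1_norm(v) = 5.57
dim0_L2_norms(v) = [4.04, 1.29]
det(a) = 14.16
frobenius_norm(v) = 4.24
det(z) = 0.28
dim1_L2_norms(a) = [7.84, 2.52]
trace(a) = -8.81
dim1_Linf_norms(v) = [2.16, 3.41]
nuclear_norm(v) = 5.09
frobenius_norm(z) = 0.75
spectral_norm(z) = 0.55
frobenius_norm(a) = 8.24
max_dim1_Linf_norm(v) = 3.41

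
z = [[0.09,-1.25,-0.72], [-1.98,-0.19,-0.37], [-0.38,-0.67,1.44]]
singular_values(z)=[2.05, 1.65, 1.39]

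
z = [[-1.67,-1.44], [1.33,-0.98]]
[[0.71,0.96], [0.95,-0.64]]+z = [[-0.96, -0.48], [2.28, -1.62]]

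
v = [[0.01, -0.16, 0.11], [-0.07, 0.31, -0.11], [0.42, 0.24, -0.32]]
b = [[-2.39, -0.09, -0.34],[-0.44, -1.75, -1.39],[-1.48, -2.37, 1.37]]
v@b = [[-0.12, 0.02, 0.37],[0.19, -0.28, -0.56],[-0.64, 0.3, -0.91]]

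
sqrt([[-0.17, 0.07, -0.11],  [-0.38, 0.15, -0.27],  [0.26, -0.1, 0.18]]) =[[(-0.33+0.13j), 0.17-0.08j, -0.21-0.03j], [-0.81+0.09j, (0.4-0.05j), -0.54-0.02j], [0.58-0.13j, (-0.23+0.08j), (0.42+0.03j)]]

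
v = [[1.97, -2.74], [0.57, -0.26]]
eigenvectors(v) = [[0.91+0.00j, 0.91-0.00j], [(0.37-0.19j), 0.37+0.19j]]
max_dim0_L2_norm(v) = 2.75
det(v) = 1.05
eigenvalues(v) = [(0.86+0.56j), (0.86-0.56j)]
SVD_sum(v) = [[2.01, -2.71], [0.33, -0.44]] + [[-0.04,-0.03], [0.24,0.18]]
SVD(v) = [[-0.99, -0.16],[-0.16, 0.99]] @ diag([3.4185865690397907, 0.3070274743093052]) @ [[-0.60, 0.80], [0.8, 0.6]]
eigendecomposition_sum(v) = [[0.98-0.56j, -1.37+2.08j],[0.28-0.43j, -0.13+1.13j]] + [[0.98+0.56j,(-1.37-2.08j)], [(0.28+0.43j),-0.13-1.13j]]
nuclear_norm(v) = 3.73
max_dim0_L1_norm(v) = 3.0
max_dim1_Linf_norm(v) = 2.74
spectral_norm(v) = 3.42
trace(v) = 1.71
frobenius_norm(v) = 3.43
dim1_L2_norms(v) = [3.37, 0.63]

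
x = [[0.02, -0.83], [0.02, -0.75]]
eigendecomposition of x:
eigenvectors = [[1.0, 0.74], [0.03, 0.67]]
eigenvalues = [-0.0, -0.73]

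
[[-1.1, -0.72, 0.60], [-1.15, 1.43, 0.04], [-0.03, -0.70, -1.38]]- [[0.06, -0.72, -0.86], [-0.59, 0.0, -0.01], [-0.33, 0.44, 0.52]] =[[-1.16, 0.00, 1.46], [-0.56, 1.43, 0.05], [0.3, -1.14, -1.9]]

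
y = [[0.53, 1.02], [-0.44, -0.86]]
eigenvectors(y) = [[0.89, -0.76],  [-0.45, 0.65]]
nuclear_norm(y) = 1.51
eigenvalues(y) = [0.02, -0.35]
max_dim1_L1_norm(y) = 1.55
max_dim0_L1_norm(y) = 1.88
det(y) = -0.01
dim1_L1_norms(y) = [1.55, 1.3]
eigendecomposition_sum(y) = [[0.05, 0.06], [-0.02, -0.03]] + [[0.48,  0.96], [-0.42,  -0.83]]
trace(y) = -0.33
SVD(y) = [[-0.77, 0.64], [0.64, 0.77]] @ diag([1.5014920131260467, 0.004662029460567315]) @ [[-0.46, -0.89],[0.89, -0.46]]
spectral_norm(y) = 1.50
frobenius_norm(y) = 1.50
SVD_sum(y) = [[0.53,1.02], [-0.44,-0.86]] + [[0.0, -0.00], [0.00, -0.0]]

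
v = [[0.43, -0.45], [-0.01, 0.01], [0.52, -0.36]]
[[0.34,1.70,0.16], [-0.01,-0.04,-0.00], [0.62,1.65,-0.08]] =v @ [[1.99,1.61,-1.17],[1.15,-2.25,-1.48]]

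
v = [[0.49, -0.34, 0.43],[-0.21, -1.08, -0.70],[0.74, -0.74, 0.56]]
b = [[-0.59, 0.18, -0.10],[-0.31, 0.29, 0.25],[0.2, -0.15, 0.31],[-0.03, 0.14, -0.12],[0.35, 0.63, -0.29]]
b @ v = [[-0.4, 0.08, -0.44], [-0.03, -0.39, -0.20], [0.36, -0.14, 0.36], [-0.13, -0.05, -0.18], [-0.18, -0.58, -0.45]]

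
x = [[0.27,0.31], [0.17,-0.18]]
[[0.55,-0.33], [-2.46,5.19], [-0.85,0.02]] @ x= [[0.09, 0.23], [0.22, -1.7], [-0.23, -0.27]]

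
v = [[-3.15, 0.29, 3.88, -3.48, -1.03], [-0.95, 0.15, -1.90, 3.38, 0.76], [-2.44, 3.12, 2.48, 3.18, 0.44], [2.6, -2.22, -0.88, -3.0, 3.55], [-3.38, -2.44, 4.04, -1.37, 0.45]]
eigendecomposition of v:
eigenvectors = [[-0.58+0.00j, (-0.58-0j), 0.16+0.00j, (-0.58+0j), (-0.58-0j)], [(0.31-0.3j), (0.31+0.3j), (-0.01+0j), (0.14-0.53j), (0.14+0.53j)], [-0.15-0.34j, -0.15+0.34j, 0.71+0.00j, -0.38-0.03j, (-0.38+0.03j)], [(0.1+0.53j), (0.1-0.53j), (0.3+0j), -0.14+0.34j, (-0.14-0.34j)], [-0.23+0.02j, -0.23-0.02j, 0.61+0.00j, (0.15-0.25j), (0.15+0.25j)]]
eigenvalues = [(-2.11+5.66j), (-2.11-5.66j), (3.62+0j), (-1.23+2.07j), (-1.23-2.07j)]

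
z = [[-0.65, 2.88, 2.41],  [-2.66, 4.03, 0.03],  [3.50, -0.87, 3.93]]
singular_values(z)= [6.33, 5.11, 0.26]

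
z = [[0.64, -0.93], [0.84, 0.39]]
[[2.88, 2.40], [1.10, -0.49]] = z @ [[2.08, 0.47], [-1.67, -2.26]]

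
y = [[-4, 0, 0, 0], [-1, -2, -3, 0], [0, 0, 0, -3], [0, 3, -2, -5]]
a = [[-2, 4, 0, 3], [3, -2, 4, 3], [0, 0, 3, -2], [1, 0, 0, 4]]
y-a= [[-2, -4, 0, -3], [-4, 0, -7, -3], [0, 0, -3, -1], [-1, 3, -2, -9]]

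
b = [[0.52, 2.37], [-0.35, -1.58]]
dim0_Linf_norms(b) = [0.52, 2.37]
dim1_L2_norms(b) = [2.43, 1.62]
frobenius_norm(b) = 2.92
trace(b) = -1.06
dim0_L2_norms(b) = [0.63, 2.85]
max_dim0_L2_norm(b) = 2.85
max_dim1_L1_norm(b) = 2.89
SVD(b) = [[-0.83, 0.55], [0.55, 0.83]] @ diag([2.9165377869988975, 0.0027086911183580964]) @ [[-0.21, -0.98], [-0.98, 0.21]]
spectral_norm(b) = 2.92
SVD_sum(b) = [[0.52, 2.37], [-0.35, -1.58]] + [[-0.0, 0.0],  [-0.00, 0.0]]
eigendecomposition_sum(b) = [[-0.01, -0.02], [0.0, 0.00]] + [[0.53,  2.39], [-0.35,  -1.58]]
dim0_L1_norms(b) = [0.87, 3.95]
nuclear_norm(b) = 2.92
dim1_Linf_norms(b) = [2.37, 1.58]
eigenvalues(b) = [-0.01, -1.05]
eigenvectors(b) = [[0.98, -0.83], [-0.22, 0.55]]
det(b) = 0.01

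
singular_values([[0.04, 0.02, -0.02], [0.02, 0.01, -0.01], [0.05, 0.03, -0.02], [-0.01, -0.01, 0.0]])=[0.08, 0.01, 0.0]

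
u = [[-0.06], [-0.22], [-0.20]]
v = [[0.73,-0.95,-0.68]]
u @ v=[[-0.04, 0.06, 0.04],  [-0.16, 0.21, 0.15],  [-0.15, 0.19, 0.14]]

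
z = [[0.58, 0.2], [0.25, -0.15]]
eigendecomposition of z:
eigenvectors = [[0.95, -0.24], [0.30, 0.97]]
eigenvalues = [0.64, -0.21]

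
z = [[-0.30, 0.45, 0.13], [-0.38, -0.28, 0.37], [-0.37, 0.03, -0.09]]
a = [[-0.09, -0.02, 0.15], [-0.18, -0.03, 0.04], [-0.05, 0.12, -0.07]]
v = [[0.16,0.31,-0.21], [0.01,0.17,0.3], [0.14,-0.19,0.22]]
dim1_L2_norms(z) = [0.56, 0.6, 0.38]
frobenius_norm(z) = 0.90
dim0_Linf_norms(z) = [0.38, 0.45, 0.37]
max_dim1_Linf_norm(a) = 0.18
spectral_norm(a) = 0.24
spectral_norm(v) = 0.48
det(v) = 0.03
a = v @ z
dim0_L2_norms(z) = [0.61, 0.53, 0.4]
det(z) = -0.10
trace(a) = -0.19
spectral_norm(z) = 0.67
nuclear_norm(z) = 1.48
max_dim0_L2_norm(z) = 0.61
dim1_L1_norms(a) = [0.26, 0.25, 0.24]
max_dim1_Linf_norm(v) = 0.31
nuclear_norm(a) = 0.47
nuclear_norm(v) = 1.02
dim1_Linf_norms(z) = [0.45, 0.38, 0.37]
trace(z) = -0.67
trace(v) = 0.55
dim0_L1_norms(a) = [0.32, 0.17, 0.26]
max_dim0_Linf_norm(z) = 0.45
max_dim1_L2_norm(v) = 0.41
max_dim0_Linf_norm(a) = 0.18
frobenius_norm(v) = 0.62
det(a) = -0.00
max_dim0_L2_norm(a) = 0.21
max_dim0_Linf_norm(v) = 0.31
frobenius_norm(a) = 0.30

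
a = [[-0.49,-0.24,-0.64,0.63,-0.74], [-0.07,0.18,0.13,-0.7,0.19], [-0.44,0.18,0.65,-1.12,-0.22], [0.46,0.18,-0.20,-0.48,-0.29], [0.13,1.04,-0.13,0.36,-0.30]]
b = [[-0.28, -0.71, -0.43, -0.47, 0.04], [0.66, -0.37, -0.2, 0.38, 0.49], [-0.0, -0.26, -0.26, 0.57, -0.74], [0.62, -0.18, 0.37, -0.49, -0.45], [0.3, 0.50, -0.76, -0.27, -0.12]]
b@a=[[0.17,-0.18,-0.10,1.04,0.29], [0.03,0.32,-0.74,0.89,-0.77], [0.3,-0.76,-0.22,-0.07,0.06], [-0.74,-0.67,-0.02,0.18,-0.3], [0.01,-0.29,-0.55,0.78,0.15]]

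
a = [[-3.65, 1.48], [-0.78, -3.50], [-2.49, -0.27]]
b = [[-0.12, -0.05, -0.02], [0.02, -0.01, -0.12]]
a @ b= [[0.47, 0.17, -0.10], [0.02, 0.07, 0.44], [0.29, 0.13, 0.08]]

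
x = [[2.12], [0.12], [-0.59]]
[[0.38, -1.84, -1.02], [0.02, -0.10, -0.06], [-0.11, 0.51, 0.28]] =x@[[0.18, -0.87, -0.48]]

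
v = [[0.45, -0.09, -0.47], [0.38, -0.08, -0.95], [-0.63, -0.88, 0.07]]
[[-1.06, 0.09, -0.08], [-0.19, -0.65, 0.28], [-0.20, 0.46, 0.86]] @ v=[[-0.39, 0.16, 0.41],[-0.51, -0.18, 0.73],[-0.46, -0.78, -0.28]]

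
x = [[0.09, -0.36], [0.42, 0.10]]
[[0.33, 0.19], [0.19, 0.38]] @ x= [[0.11, -0.1], [0.18, -0.03]]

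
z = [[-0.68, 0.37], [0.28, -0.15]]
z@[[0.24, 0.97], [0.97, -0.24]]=[[0.2, -0.75], [-0.08, 0.31]]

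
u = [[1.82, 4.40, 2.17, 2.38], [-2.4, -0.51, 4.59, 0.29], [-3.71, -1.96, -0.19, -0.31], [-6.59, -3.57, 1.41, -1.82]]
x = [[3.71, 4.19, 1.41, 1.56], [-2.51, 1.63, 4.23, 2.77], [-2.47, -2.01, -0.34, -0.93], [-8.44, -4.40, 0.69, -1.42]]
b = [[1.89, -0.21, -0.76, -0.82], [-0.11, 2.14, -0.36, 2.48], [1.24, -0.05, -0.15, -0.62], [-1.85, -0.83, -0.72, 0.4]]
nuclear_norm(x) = 18.80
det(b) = -0.07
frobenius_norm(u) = 11.81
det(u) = 65.78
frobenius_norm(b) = 4.74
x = u + b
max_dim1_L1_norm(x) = 14.95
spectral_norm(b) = 3.58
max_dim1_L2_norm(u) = 7.84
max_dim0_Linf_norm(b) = 2.48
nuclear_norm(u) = 18.41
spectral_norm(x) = 11.58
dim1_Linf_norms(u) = [4.4, 4.59, 3.71, 6.59]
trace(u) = -0.70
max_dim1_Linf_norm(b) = 2.48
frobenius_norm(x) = 13.21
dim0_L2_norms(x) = [9.87, 6.6, 4.52, 3.6]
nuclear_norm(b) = 7.63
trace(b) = 4.28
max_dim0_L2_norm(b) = 2.92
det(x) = -7.58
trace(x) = 3.58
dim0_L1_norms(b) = [5.09, 3.23, 1.99, 4.32]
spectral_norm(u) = 10.08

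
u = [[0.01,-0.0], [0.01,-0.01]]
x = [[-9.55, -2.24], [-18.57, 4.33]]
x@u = [[-0.12, 0.02],[-0.14, -0.04]]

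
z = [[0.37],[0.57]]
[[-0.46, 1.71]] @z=[[0.80]]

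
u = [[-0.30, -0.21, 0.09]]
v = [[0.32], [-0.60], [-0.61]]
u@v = [[-0.02]]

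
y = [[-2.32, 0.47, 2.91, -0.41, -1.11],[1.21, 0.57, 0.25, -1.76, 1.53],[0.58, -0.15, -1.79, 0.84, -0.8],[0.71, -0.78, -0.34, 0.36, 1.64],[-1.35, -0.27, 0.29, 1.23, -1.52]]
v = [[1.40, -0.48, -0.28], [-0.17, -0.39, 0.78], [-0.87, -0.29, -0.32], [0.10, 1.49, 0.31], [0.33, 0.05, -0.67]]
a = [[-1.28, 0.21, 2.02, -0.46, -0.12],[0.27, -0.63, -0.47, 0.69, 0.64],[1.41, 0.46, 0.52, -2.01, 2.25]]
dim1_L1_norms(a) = [4.09, 2.7, 6.65]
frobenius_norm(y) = 6.13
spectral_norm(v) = 1.78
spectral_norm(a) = 3.40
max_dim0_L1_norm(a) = 3.16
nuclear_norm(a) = 6.94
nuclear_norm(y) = 9.84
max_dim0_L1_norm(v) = 2.87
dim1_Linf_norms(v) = [1.4, 0.78, 0.87, 1.49, 0.67]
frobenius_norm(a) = 4.37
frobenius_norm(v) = 2.62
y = v @ a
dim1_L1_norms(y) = [7.22, 5.32, 4.16, 3.83, 4.66]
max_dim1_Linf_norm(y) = 2.91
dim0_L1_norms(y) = [6.17, 2.24, 5.58, 4.6, 6.6]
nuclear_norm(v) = 4.46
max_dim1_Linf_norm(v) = 1.49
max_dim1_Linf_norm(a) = 2.25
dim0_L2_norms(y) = [3.08, 1.12, 3.45, 2.37, 3.04]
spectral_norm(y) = 4.76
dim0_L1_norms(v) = [2.87, 2.7, 2.36]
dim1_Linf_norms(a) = [2.02, 0.69, 2.25]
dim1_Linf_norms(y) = [2.91, 1.76, 1.79, 1.64, 1.52]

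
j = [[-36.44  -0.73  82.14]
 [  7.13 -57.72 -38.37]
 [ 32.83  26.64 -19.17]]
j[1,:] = [7.13, -57.72, -38.37]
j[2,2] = -19.17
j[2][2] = -19.17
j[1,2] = -38.37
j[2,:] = [32.83, 26.64, -19.17]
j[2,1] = 26.64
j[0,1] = -0.73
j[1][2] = -38.37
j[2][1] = 26.64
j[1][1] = -57.72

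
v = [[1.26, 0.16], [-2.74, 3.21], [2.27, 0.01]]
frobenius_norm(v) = 4.96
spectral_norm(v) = 4.59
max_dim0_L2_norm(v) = 3.77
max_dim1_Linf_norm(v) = 3.21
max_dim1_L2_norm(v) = 4.22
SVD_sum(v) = [[0.69, -0.55], [-3.24, 2.58], [1.38, -1.1]] + [[0.57, 0.71], [0.5, 0.63], [0.89, 1.11]]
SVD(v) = [[-0.19, -0.49],[0.9, -0.43],[-0.39, -0.76]] @ diag([4.591416661078998, 1.8699714020182738]) @ [[-0.78, 0.62], [-0.62, -0.78]]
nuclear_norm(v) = 6.46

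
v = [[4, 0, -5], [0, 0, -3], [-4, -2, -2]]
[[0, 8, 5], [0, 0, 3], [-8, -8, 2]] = v@[[0, 2, 0], [4, 0, 0], [0, 0, -1]]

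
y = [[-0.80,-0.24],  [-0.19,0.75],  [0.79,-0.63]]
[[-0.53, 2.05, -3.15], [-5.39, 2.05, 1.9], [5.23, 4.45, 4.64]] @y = [[-2.45, 3.65],[5.42, 1.63],[-1.36, -0.84]]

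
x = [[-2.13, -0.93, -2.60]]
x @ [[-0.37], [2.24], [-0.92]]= [[1.10]]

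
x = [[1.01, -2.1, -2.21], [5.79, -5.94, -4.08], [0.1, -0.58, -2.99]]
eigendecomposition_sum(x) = [[3.09, -2.79, -3.41], [5.55, -5.0, -6.12], [2.18, -1.97, -2.41]] + [[-5.71, 2.56, 1.58], [-12.03, 5.39, 3.33], [4.65, -2.08, -1.29]] + [[3.63, -1.87, -0.38], [12.27, -6.33, -1.29], [-6.73, 3.47, 0.71]]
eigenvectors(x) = [[-0.46, 0.41, 0.25],[-0.83, 0.85, 0.85],[-0.33, -0.33, -0.47]]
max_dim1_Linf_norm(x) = 5.94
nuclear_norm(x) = 13.04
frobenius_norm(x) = 10.25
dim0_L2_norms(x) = [5.88, 6.33, 5.52]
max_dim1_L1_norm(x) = 15.81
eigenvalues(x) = [-4.32, -1.61, -1.99]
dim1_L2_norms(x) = [3.21, 9.24, 3.05]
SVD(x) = [[-0.31, 0.34, -0.89], [-0.93, -0.3, 0.21], [-0.20, 0.89, 0.41]] @ diag([9.897284524969598, 2.6098684447356844, 0.5358598071979359]) @ [[-0.58, 0.64, 0.51], [-0.5, 0.22, -0.84], [0.64, 0.74, -0.20]]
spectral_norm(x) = 9.90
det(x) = -13.84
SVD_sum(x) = [[1.76, -1.94, -1.56], [5.32, -5.85, -4.72], [1.13, -1.24, -1.0]] + [[-0.45, 0.19, -0.74],[0.40, -0.17, 0.66],[-1.17, 0.5, -1.94]] + [[-0.31, -0.35, 0.09], [0.07, 0.08, -0.02], [0.14, 0.16, -0.04]]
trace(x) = -7.92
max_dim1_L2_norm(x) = 9.24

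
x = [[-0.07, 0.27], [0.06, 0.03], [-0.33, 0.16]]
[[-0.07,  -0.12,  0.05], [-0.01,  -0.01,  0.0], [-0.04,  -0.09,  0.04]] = x@[[0.02, 0.05, -0.02],[-0.24, -0.44, 0.19]]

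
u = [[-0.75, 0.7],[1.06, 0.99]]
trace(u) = 0.24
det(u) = -1.48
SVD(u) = [[-0.10, 1.00], [1.0, 0.1]] @ diag([1.453790146490268, 1.0211239934345897]) @ [[0.78, 0.63], [-0.63, 0.78]]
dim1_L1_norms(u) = [1.45, 2.05]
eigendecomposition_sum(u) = [[-0.94, 0.32],[0.48, -0.16]] + [[0.19, 0.38],[0.58, 1.15]]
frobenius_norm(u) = 1.78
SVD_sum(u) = [[-0.11, -0.09], [1.12, 0.91]] + [[-0.64,0.79],[-0.06,0.08]]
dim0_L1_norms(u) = [1.81, 1.69]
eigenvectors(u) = [[-0.89, -0.32], [0.45, -0.95]]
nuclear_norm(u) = 2.47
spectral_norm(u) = 1.45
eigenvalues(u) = [-1.1, 1.34]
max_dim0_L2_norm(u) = 1.3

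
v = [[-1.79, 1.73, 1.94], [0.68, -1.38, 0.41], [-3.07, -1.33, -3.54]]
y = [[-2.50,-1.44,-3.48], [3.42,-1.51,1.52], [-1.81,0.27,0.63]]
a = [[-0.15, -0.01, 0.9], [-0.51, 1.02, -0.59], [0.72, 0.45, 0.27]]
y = a @ v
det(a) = -0.95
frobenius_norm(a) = 1.81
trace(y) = -3.38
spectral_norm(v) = 4.97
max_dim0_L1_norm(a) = 1.76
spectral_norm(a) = 1.37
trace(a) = 1.14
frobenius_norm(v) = 6.02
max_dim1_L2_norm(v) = 4.87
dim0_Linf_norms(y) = [3.42, 1.51, 3.48]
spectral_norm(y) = 5.58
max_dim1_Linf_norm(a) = 1.02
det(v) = -17.71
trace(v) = -6.71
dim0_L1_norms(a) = [1.38, 1.48, 1.76]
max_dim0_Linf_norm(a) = 1.02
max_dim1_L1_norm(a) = 2.12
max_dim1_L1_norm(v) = 7.94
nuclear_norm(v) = 9.29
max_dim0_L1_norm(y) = 7.73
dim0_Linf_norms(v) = [3.07, 1.73, 3.54]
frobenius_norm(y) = 6.36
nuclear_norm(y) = 9.49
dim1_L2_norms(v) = [3.16, 1.59, 4.87]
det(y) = 16.77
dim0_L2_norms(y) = [4.61, 2.1, 3.85]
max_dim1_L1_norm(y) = 7.42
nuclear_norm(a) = 3.04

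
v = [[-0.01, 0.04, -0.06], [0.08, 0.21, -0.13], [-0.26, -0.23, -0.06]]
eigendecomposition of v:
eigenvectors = [[0.25, -0.63, 0.2], [0.25, 0.57, 0.78], [0.93, 0.52, -0.59]]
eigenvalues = [-0.19, 0.0, 0.33]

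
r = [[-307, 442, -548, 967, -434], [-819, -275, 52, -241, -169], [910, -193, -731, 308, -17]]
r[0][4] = -434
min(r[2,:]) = -731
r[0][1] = 442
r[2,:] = [910, -193, -731, 308, -17]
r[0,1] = 442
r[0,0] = -307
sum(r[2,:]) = 277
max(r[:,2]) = 52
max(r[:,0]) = 910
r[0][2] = -548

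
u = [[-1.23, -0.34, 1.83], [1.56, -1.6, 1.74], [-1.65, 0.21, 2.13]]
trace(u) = -0.70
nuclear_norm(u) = 6.56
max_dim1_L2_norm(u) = 2.83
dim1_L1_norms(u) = [3.4, 4.9, 3.99]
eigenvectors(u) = [[0.28+0.32j,0.28-0.32j,0.40+0.00j], [(0.89+0j),0.89-0.00j,0.61+0.00j], [(0.04+0.18j),(0.04-0.18j),0.68+0.00j]]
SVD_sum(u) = [[-0.84, -0.38, 1.99],  [-0.48, -0.22, 1.14],  [-0.97, -0.44, 2.29]] + [[-0.3, 0.21, -0.09], [2.03, -1.41, 0.59], [-0.75, 0.52, -0.22]] + [[-0.09, -0.16, -0.07], [0.01, 0.02, 0.01], [0.07, 0.13, 0.06]]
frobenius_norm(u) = 4.51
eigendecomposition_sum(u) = [[(-0.33+1.08j), -0.24-0.37j, (0.41-0.3j)], [(1.21+2.01j), -0.90-0.15j, 0.10-1.06j], [-0.35+0.33j, -0.01-0.19j, 0.22-0.03j]] + [[-0.33-1.08j, -0.24+0.37j, 0.41+0.30j], [(1.21-2.01j), -0.90+0.15j, 0.10+1.06j], [(-0.35-0.33j), -0.01+0.19j, (0.22+0.03j)]] + [[-0.56-0.00j, 0.14+0.00j, 1.00+0.00j], [-0.86-0.00j, (0.21+0j), 1.53+0.00j], [-0.95-0.00j, 0.23+0.00j, 1.70+0.00j]]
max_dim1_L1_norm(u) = 4.9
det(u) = 2.52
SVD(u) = [[-0.61,0.14,-0.78], [-0.35,-0.93,0.12], [-0.71,0.34,0.62]] @ diag([3.574070819132547, 2.7316170635902637, 0.25765480342448205]) @ [[0.38, 0.17, -0.91],[-0.80, 0.55, -0.23],[0.46, 0.81, 0.35]]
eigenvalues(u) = [(-1.02+0.91j), (-1.02-0.91j), (1.34+0j)]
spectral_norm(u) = 3.57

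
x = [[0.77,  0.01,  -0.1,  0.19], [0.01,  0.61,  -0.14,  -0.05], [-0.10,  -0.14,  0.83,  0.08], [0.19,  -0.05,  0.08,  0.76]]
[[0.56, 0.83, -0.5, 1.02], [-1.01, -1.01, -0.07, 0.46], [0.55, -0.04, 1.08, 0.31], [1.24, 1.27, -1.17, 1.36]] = x@[[0.44, 0.70, -0.05, 0.99], [-1.48, -1.63, 0.09, 0.99], [0.33, -0.38, 1.47, 0.51], [1.39, 1.43, -1.67, 1.55]]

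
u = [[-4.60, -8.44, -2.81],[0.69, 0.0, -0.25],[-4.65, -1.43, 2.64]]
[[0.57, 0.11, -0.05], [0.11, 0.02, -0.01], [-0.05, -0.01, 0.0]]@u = [[-2.31, -4.74, -1.76],[-0.45, -0.91, -0.34],[0.22, 0.42, 0.14]]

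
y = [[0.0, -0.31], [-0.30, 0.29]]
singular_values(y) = [0.48, 0.19]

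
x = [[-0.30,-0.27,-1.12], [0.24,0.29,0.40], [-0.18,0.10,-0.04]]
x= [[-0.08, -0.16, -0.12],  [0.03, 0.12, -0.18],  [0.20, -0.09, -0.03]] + [[-0.22,-0.11,-1.0], [0.21,0.17,0.58], [-0.38,0.19,-0.01]]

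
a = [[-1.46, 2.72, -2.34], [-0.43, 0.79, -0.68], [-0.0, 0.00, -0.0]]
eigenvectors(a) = [[-0.96, -0.88, -0.05],[-0.29, -0.47, 0.64],[0.0, 0.00, 0.77]]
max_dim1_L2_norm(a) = 3.87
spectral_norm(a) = 4.03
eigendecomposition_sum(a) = [[-1.49, 2.83, -2.43], [-0.45, 0.85, -0.73], [-0.0, -0.0, -0.00]] + [[0.03, -0.11, 0.09], [0.02, -0.06, 0.05], [-0.0, -0.0, -0.00]] + [[-0.0, -0.00, 0.0], [-0.0, -0.0, -0.0], [-0.00, -0.0, -0.00]]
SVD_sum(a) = [[-1.46,2.72,-2.34], [-0.43,0.79,-0.68], [0.0,0.0,0.00]] + [[0.00, 0.00, -0.00], [-0.00, -0.0, 0.0], [0.0, 0.00, 0.0]] + [[-0.00,-0.0,-0.0], [-0.0,-0.0,-0.0], [0.0,-0.0,-0.0]]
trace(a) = -0.67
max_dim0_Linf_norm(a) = 2.72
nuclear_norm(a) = 4.04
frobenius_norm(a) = 4.03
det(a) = 0.00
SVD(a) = [[-0.96, -0.28, 0.00], [-0.28, 0.96, 0.00], [0.0, 0.0, 1.00]] @ diag([4.034473049065639, 0.005216930420373971, -0.0]) @ [[0.38, -0.70, 0.60], [-0.92, -0.32, 0.21], [-0.05, 0.64, 0.77]]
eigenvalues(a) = [-0.64, -0.03, -0.0]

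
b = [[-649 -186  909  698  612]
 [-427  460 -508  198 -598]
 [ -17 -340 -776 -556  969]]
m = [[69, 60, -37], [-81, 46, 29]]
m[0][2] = -37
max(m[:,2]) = 29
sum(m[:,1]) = 106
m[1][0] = -81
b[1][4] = -598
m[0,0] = 69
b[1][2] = -508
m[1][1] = 46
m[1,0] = -81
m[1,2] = 29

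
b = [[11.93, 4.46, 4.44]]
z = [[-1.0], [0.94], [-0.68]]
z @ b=[[-11.93, -4.46, -4.44], [11.21, 4.19, 4.17], [-8.11, -3.03, -3.02]]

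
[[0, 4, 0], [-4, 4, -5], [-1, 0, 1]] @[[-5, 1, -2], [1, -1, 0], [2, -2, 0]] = [[4, -4, 0], [14, 2, 8], [7, -3, 2]]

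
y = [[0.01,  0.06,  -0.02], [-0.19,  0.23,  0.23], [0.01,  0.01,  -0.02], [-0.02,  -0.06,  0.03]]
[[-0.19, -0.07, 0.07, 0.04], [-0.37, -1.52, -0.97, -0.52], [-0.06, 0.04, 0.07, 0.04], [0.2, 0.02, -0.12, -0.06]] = y@ [[0.84, 3.2, 2.01, 1.15],[-2.74, -2.21, -0.02, -0.0],[1.84, -1.75, -2.54, -1.33]]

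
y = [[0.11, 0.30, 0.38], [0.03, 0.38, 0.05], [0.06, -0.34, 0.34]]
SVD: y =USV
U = [[-0.66, 0.57, -0.48], [-0.64, -0.1, 0.76], [0.39, 0.81, 0.43]]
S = [0.6, 0.52, 0.0]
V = [[-0.11,-0.96,-0.25], [0.21,-0.27,0.94], [-0.97,0.06,0.23]]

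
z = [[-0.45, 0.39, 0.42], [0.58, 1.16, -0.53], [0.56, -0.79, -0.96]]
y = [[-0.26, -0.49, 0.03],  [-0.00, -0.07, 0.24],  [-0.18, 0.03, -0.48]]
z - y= [[-0.19,  0.88,  0.39], [0.58,  1.23,  -0.77], [0.74,  -0.82,  -0.48]]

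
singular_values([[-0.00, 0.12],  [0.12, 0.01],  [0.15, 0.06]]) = [0.2, 0.12]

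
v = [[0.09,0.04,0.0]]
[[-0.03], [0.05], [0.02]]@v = [[-0.00,  -0.0,  0.0], [0.00,  0.0,  0.0], [0.0,  0.00,  0.00]]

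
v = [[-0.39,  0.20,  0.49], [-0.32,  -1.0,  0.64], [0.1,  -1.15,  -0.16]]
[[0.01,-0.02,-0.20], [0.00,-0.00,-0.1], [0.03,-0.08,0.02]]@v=[[-0.02,0.25,0.02], [-0.01,0.12,0.02], [0.02,0.06,-0.04]]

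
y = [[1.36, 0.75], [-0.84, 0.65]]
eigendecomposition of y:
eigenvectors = [[(-0.31-0.61j), (-0.31+0.61j)],[0.73+0.00j, (0.73-0j)]]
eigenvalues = [(1+0.71j), (1-0.71j)]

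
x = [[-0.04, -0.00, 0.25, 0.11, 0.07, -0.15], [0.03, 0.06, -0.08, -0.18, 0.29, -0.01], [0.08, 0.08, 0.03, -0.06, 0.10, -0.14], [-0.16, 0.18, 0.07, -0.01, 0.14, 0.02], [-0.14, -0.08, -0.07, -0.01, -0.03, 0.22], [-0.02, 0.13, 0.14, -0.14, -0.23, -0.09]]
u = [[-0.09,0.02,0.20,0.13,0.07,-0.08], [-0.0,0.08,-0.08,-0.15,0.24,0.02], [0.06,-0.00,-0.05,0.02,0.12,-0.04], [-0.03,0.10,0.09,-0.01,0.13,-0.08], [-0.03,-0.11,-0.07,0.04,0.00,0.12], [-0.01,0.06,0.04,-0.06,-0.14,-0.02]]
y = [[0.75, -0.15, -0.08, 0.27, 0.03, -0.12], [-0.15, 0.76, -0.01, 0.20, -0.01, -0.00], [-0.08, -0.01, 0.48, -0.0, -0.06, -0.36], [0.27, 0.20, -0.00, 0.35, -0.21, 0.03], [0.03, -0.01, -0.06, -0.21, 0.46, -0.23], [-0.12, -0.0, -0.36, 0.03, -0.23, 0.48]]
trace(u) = -0.09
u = y @ x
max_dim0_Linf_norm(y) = 0.76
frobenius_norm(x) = 0.75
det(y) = -0.00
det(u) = 0.00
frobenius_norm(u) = 0.55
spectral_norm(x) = 0.44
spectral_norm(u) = 0.36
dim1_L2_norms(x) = [0.32, 0.36, 0.22, 0.29, 0.28, 0.34]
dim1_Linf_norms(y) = [0.75, 0.76, 0.48, 0.35, 0.46, 0.48]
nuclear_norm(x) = 1.56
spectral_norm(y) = 0.95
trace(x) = -0.08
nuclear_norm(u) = 1.03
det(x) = 0.00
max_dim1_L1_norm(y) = 1.4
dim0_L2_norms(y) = [0.82, 0.8, 0.61, 0.53, 0.56, 0.65]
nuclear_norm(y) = 3.28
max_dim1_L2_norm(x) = 0.36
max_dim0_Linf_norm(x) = 0.29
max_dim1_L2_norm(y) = 0.82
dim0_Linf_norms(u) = [0.09, 0.11, 0.2, 0.15, 0.24, 0.12]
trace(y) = 3.28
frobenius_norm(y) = 1.65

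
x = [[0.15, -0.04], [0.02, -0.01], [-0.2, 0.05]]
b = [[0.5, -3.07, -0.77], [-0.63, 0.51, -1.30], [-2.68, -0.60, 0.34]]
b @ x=[[0.17, -0.03],[0.18, -0.04],[-0.48, 0.13]]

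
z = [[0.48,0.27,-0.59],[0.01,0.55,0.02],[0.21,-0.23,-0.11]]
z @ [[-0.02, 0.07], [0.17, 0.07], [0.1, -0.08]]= [[-0.02, 0.10], [0.1, 0.04], [-0.05, 0.01]]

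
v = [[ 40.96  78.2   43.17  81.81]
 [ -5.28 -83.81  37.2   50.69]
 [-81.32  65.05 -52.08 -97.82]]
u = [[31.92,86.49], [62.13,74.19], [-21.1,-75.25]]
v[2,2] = -52.08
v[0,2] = 43.17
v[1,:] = [-5.28, -83.81, 37.2, 50.69]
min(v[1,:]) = -83.81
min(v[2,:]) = -97.82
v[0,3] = 81.81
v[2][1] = 65.05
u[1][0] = 62.13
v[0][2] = 43.17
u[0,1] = 86.49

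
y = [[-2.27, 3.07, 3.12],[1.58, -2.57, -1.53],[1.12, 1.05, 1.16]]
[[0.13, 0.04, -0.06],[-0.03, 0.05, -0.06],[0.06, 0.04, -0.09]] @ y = [[-0.30, 0.23, 0.27], [0.08, -0.28, -0.24], [-0.17, -0.01, 0.02]]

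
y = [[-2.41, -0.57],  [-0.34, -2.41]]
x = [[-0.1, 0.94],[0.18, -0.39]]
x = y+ [[2.31, 1.51], [0.52, 2.02]]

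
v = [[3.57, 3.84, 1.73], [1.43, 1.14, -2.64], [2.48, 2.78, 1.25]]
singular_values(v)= [6.85, 3.06, 0.06]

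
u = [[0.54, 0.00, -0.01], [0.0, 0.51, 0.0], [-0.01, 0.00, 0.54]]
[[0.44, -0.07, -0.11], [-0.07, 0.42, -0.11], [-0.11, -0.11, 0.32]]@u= [[0.24,-0.04,-0.06], [-0.04,0.21,-0.06], [-0.06,-0.06,0.17]]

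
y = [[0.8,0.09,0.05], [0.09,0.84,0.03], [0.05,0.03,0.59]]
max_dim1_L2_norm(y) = 0.85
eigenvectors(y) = [[0.63, 0.75, -0.2],[0.76, -0.65, -0.04],[0.16, 0.13, 0.98]]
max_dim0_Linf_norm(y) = 0.84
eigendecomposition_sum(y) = [[0.37,0.44,0.1], [0.44,0.53,0.11], [0.10,0.11,0.02]] + [[0.41, -0.36, 0.07], [-0.36, 0.31, -0.06], [0.07, -0.06, 0.01]] + [[0.02, 0.0, -0.12], [0.0, 0.0, -0.02], [-0.12, -0.02, 0.55]]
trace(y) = 2.23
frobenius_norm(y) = 1.31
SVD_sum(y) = [[0.37, 0.44, 0.1],  [0.44, 0.53, 0.11],  [0.1, 0.11, 0.02]] + [[0.41, -0.36, 0.07], [-0.36, 0.31, -0.06], [0.07, -0.06, 0.01]] + [[0.02, 0.00, -0.12],[0.0, 0.00, -0.02],[-0.12, -0.02, 0.55]]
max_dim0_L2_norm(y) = 0.85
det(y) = 0.39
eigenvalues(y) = [0.92, 0.73, 0.58]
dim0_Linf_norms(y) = [0.8, 0.84, 0.59]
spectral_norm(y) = 0.92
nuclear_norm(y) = 2.23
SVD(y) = [[-0.63,0.75,-0.2], [-0.76,-0.65,-0.04], [-0.16,0.13,0.98]] @ diag([0.9212812457666172, 0.730413559636856, 0.5783051945965264]) @ [[-0.63, -0.76, -0.16], [0.75, -0.65, 0.13], [-0.2, -0.04, 0.98]]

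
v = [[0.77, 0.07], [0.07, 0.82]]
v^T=[[0.77, 0.07],[0.07, 0.82]]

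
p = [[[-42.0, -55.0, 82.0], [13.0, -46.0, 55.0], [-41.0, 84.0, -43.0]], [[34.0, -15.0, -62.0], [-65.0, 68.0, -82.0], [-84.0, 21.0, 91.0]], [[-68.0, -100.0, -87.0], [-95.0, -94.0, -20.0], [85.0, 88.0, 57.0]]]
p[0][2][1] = 84.0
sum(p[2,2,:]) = 230.0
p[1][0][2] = -62.0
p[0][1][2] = 55.0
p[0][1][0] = 13.0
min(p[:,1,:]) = -95.0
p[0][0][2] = 82.0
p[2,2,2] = 57.0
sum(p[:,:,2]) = -9.0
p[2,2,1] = 88.0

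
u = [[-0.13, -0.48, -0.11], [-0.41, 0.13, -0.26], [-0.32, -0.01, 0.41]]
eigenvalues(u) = [(-0.53+0j), (0.47+0.17j), (0.47-0.17j)]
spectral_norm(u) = 0.54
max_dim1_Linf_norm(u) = 0.48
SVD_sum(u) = [[-0.2,-0.05,0.03], [-0.32,-0.07,0.05], [-0.36,-0.08,0.06]] + [[0.02, -0.28, -0.29], [0.00, -0.06, -0.06], [-0.01, 0.21, 0.22]] + [[0.06, -0.16, 0.15], [-0.1, 0.26, -0.25], [0.05, -0.14, 0.13]]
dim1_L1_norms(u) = [0.72, 0.8, 0.74]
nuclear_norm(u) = 1.53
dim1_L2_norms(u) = [0.51, 0.5, 0.52]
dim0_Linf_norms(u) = [0.41, 0.48, 0.41]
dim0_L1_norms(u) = [0.86, 0.62, 0.78]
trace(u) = 0.41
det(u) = -0.13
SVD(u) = [[-0.39,-0.79,-0.47], [-0.61,-0.16,0.78], [-0.69,0.59,-0.41]] @ diag([0.5401716296889327, 0.5122991510420462, 0.4778746596345129]) @ [[0.96, 0.22, -0.15], [-0.04, 0.69, 0.73], [-0.26, 0.69, -0.67]]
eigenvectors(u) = [[(0.77+0j), (0.13+0.39j), 0.13-0.39j],[0.58+0.00j, 0.13-0.53j, (0.13+0.53j)],[(0.27+0j), (-0.72+0j), -0.72-0.00j]]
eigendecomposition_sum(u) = [[(-0.32+0j), (-0.23+0j), -0.10+0.00j], [-0.24+0.00j, (-0.18+0j), -0.08+0.00j], [(-0.11+0j), -0.08+0.00j, -0.04+0.00j]] + [[0.09+0.03j, -0.12+0.02j, -0.00-0.13j], [(-0.08-0.1j), 0.15+0.07j, (-0.09+0.15j)], [(-0.1+0.14j), 0.04-0.22j, 0.22+0.07j]] + [[(0.09-0.03j),-0.12-0.02j,-0.00+0.13j], [(-0.08+0.1j),(0.15-0.07j),(-0.09-0.15j)], [-0.10-0.14j,0.04+0.22j,0.22-0.07j]]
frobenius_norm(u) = 0.88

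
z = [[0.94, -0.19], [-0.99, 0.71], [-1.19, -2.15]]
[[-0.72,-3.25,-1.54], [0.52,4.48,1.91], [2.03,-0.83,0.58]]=z @ [[-0.86, -3.04, -1.52],[-0.47, 2.07, 0.57]]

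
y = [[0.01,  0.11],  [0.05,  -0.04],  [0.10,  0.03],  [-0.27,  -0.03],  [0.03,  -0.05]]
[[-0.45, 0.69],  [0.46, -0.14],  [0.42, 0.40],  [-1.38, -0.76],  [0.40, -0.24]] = y @ [[5.60, 2.14], [-4.56, 6.06]]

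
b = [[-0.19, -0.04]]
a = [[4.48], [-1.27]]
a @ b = [[-0.85, -0.18], [0.24, 0.05]]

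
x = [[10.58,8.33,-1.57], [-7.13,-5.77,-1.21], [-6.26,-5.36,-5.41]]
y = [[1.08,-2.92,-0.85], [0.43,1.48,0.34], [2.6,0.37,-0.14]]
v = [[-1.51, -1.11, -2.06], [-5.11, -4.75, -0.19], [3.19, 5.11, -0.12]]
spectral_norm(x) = 18.36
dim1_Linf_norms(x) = [10.58, 7.13, 6.26]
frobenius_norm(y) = 4.45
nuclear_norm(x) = 23.78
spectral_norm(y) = 3.52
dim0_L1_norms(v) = [9.81, 10.97, 2.37]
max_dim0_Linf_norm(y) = 2.92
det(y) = 0.02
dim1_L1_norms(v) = [4.68, 10.05, 8.42]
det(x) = 0.13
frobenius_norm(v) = 9.63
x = y @ v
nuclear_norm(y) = 6.25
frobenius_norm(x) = 19.15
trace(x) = -0.60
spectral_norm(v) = 9.33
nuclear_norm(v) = 12.54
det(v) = 21.60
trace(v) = -6.38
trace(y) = 2.42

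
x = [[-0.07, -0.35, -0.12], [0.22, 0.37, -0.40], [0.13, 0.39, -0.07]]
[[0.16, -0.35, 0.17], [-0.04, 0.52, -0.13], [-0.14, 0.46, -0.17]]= x @ [[0.77, -1.48, -0.28], [-0.61, 1.54, -0.38], [-0.04, -0.69, -0.17]]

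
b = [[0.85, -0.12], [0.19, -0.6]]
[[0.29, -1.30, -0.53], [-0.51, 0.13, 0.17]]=b @ [[0.48, -1.63, -0.69],[1.01, -0.74, -0.51]]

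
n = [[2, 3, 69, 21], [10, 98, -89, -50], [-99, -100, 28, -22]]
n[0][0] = 2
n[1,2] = -89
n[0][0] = 2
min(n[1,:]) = -89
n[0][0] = 2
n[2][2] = 28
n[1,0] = 10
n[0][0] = 2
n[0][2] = 69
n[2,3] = -22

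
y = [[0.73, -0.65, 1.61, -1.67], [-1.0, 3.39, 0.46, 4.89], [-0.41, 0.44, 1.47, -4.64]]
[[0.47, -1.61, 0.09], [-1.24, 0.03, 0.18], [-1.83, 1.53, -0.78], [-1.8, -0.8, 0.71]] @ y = [[1.92,  -5.72,  0.15,  -9.08], [-1.01,  0.99,  -1.72,  1.38], [-2.55,  6.03,  -3.39,  14.16], [-0.81,  -1.23,  -2.22,  -4.20]]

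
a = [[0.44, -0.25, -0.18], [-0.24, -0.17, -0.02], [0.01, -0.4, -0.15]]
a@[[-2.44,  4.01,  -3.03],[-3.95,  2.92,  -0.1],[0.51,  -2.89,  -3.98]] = [[-0.18, 1.55, -0.59], [1.25, -1.4, 0.82], [1.48, -0.69, 0.61]]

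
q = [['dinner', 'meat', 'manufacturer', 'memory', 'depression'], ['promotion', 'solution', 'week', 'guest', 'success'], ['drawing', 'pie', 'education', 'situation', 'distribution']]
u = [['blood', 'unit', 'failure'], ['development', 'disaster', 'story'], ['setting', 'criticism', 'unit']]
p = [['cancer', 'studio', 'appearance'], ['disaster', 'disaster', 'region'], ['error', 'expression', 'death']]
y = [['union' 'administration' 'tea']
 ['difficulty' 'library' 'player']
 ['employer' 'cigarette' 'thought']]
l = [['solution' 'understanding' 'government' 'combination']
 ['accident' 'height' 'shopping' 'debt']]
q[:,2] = ['manufacturer', 'week', 'education']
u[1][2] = 'story'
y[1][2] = 'player'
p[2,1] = 'expression'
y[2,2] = 'thought'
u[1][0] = 'development'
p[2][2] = 'death'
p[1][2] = 'region'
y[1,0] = 'difficulty'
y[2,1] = 'cigarette'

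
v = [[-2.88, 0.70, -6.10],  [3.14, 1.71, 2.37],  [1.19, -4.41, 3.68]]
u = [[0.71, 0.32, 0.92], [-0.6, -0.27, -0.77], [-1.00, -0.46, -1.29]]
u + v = [[-2.17, 1.02, -5.18], [2.54, 1.44, 1.60], [0.19, -4.87, 2.39]]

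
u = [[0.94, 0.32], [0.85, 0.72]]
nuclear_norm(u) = 1.74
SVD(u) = [[-0.66, -0.75], [-0.75, 0.66]] @ diag([1.466529844716541, 0.2760257498054819]) @ [[-0.86, -0.51], [-0.51, 0.86]]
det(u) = 0.40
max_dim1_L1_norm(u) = 1.57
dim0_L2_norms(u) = [1.27, 0.79]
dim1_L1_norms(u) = [1.26, 1.57]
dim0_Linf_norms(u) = [0.94, 0.72]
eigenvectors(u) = [[0.6, -0.45], [0.80, 0.9]]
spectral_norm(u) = 1.47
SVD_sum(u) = [[0.83, 0.50], [0.94, 0.56]] + [[0.11, -0.18], [-0.09, 0.16]]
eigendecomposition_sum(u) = [[0.82,0.41], [1.09,0.54]] + [[0.12, -0.09], [-0.24, 0.18]]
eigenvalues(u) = [1.36, 0.3]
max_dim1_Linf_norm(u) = 0.94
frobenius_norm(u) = 1.49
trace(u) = 1.66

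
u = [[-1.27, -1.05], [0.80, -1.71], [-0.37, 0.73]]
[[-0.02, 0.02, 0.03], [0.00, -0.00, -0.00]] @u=[[0.03, 0.01], [0.00, 0.00]]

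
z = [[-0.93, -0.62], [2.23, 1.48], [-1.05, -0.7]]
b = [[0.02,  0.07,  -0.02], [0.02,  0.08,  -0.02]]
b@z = [[0.16, 0.11], [0.18, 0.12]]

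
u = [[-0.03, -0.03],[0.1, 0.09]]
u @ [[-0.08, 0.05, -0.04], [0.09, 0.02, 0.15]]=[[-0.0, -0.00, -0.00],[0.0, 0.01, 0.01]]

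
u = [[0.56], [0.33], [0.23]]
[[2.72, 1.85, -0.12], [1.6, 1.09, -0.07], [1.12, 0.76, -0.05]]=u@[[4.85,3.30,-0.22]]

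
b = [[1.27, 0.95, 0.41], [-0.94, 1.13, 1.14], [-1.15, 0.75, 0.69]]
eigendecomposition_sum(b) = [[(0.64+0.76j), 0.47-0.46j, 0.21-0.51j], [(-0.48+0.86j), 0.59+0.27j, 0.54+0.02j], [-0.56+0.48j, 0.35+0.35j, (0.38+0.16j)]] + [[(0.64-0.76j), 0.47+0.46j, (0.21+0.51j)],[(-0.48-0.86j), (0.59-0.27j), 0.54-0.02j],[-0.56-0.48j, 0.35-0.35j, 0.38-0.16j]] + [[-0.00+0.00j, 0.01+0.00j, (-0.02+0j)],  [(0.02-0j), (-0.04-0j), 0.05-0.00j],  [-0.02+0.00j, 0.06+0.00j, (-0.07+0j)]]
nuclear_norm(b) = 4.18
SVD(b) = [[-0.01, -0.98, 0.21], [0.77, -0.14, -0.62], [0.63, 0.16, 0.76]] @ diag([2.383479375607019, 1.6760724736213093, 0.12044554464537212]) @ [[-0.62,  0.56,  0.55], [-0.77,  -0.58,  -0.27], [-0.17,  0.59,  -0.79]]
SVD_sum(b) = [[0.01, -0.01, -0.01], [-1.13, 1.04, 1.02], [-0.93, 0.85, 0.83]] + [[1.26, 0.95, 0.44], [0.18, 0.14, 0.06], [-0.2, -0.15, -0.07]] + [[-0.00,0.02,-0.02], [0.01,-0.04,0.06], [-0.02,0.05,-0.07]]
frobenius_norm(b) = 2.92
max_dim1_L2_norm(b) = 1.86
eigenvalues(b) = [(1.61+1.19j), (1.61-1.19j), (-0.12+0j)]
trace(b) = 3.09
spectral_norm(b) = 2.38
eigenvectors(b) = [[-0.63+0.00j, -0.63-0.00j, 0.17+0.00j], [-0.22-0.58j, -0.22+0.58j, -0.59+0.00j], [-0.00-0.47j, (-0+0.47j), (0.79+0j)]]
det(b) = -0.48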